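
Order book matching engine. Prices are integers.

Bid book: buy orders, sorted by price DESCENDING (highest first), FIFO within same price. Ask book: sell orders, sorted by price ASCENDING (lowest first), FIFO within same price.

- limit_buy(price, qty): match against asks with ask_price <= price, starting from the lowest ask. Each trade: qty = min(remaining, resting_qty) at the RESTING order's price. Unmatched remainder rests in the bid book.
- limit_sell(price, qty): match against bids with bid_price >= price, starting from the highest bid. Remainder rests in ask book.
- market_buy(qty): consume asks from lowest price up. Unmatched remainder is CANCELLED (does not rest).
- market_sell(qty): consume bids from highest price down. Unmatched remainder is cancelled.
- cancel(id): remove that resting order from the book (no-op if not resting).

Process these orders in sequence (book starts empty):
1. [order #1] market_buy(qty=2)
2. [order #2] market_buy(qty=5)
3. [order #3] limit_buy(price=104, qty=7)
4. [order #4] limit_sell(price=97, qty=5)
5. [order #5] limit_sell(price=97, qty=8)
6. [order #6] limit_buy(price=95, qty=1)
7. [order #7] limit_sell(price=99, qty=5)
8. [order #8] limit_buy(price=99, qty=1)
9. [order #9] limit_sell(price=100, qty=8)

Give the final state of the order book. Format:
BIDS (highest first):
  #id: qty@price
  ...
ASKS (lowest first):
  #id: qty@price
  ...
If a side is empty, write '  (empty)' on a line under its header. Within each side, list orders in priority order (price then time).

Answer: BIDS (highest first):
  #6: 1@95
ASKS (lowest first):
  #5: 5@97
  #7: 5@99
  #9: 8@100

Derivation:
After op 1 [order #1] market_buy(qty=2): fills=none; bids=[-] asks=[-]
After op 2 [order #2] market_buy(qty=5): fills=none; bids=[-] asks=[-]
After op 3 [order #3] limit_buy(price=104, qty=7): fills=none; bids=[#3:7@104] asks=[-]
After op 4 [order #4] limit_sell(price=97, qty=5): fills=#3x#4:5@104; bids=[#3:2@104] asks=[-]
After op 5 [order #5] limit_sell(price=97, qty=8): fills=#3x#5:2@104; bids=[-] asks=[#5:6@97]
After op 6 [order #6] limit_buy(price=95, qty=1): fills=none; bids=[#6:1@95] asks=[#5:6@97]
After op 7 [order #7] limit_sell(price=99, qty=5): fills=none; bids=[#6:1@95] asks=[#5:6@97 #7:5@99]
After op 8 [order #8] limit_buy(price=99, qty=1): fills=#8x#5:1@97; bids=[#6:1@95] asks=[#5:5@97 #7:5@99]
After op 9 [order #9] limit_sell(price=100, qty=8): fills=none; bids=[#6:1@95] asks=[#5:5@97 #7:5@99 #9:8@100]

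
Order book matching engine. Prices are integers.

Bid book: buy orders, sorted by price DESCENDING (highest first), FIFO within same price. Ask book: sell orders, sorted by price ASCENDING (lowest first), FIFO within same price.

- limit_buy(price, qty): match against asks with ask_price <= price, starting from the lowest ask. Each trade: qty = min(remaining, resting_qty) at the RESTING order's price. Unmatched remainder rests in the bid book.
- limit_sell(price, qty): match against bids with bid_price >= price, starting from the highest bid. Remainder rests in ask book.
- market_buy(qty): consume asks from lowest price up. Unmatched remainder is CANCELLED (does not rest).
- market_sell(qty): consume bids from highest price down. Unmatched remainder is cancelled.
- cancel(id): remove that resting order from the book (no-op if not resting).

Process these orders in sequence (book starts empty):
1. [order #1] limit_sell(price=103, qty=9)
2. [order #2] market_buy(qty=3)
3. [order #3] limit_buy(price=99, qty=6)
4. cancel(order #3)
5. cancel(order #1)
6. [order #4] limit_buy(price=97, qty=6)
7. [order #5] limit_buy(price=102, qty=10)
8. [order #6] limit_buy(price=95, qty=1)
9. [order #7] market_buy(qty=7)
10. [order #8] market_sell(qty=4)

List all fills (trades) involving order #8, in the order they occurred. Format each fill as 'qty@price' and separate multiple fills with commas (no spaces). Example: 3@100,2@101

Answer: 4@102

Derivation:
After op 1 [order #1] limit_sell(price=103, qty=9): fills=none; bids=[-] asks=[#1:9@103]
After op 2 [order #2] market_buy(qty=3): fills=#2x#1:3@103; bids=[-] asks=[#1:6@103]
After op 3 [order #3] limit_buy(price=99, qty=6): fills=none; bids=[#3:6@99] asks=[#1:6@103]
After op 4 cancel(order #3): fills=none; bids=[-] asks=[#1:6@103]
After op 5 cancel(order #1): fills=none; bids=[-] asks=[-]
After op 6 [order #4] limit_buy(price=97, qty=6): fills=none; bids=[#4:6@97] asks=[-]
After op 7 [order #5] limit_buy(price=102, qty=10): fills=none; bids=[#5:10@102 #4:6@97] asks=[-]
After op 8 [order #6] limit_buy(price=95, qty=1): fills=none; bids=[#5:10@102 #4:6@97 #6:1@95] asks=[-]
After op 9 [order #7] market_buy(qty=7): fills=none; bids=[#5:10@102 #4:6@97 #6:1@95] asks=[-]
After op 10 [order #8] market_sell(qty=4): fills=#5x#8:4@102; bids=[#5:6@102 #4:6@97 #6:1@95] asks=[-]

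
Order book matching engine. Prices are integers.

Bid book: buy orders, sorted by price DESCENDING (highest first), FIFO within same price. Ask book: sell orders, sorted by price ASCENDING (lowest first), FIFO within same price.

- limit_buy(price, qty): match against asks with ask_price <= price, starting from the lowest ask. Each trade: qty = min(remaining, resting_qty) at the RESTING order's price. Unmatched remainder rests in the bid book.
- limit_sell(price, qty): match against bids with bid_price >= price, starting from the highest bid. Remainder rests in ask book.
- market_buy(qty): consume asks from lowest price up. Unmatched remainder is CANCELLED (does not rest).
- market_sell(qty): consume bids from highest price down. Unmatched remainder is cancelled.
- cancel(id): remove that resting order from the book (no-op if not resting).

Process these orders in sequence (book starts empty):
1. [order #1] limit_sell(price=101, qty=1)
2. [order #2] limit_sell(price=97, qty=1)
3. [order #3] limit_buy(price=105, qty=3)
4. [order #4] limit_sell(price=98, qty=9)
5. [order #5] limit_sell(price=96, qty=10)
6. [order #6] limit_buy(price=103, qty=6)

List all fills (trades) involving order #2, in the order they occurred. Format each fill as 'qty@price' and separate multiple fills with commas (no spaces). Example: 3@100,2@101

After op 1 [order #1] limit_sell(price=101, qty=1): fills=none; bids=[-] asks=[#1:1@101]
After op 2 [order #2] limit_sell(price=97, qty=1): fills=none; bids=[-] asks=[#2:1@97 #1:1@101]
After op 3 [order #3] limit_buy(price=105, qty=3): fills=#3x#2:1@97 #3x#1:1@101; bids=[#3:1@105] asks=[-]
After op 4 [order #4] limit_sell(price=98, qty=9): fills=#3x#4:1@105; bids=[-] asks=[#4:8@98]
After op 5 [order #5] limit_sell(price=96, qty=10): fills=none; bids=[-] asks=[#5:10@96 #4:8@98]
After op 6 [order #6] limit_buy(price=103, qty=6): fills=#6x#5:6@96; bids=[-] asks=[#5:4@96 #4:8@98]

Answer: 1@97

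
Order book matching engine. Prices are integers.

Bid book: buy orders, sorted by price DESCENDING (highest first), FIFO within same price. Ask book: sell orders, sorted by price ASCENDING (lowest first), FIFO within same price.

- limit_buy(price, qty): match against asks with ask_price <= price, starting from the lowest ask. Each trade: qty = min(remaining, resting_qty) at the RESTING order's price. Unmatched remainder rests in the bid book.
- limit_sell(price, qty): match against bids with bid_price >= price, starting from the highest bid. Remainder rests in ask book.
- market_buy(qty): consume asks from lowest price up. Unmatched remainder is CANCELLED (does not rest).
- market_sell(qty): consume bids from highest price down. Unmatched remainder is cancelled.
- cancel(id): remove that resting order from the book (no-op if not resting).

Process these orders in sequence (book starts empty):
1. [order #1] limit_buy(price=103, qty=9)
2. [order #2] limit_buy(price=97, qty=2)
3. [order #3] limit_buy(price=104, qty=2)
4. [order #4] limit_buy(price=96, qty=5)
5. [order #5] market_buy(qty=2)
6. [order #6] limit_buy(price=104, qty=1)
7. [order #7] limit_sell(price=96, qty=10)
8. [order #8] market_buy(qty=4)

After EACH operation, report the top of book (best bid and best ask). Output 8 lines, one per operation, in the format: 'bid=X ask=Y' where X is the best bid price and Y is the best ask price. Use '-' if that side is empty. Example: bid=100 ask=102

Answer: bid=103 ask=-
bid=103 ask=-
bid=104 ask=-
bid=104 ask=-
bid=104 ask=-
bid=104 ask=-
bid=103 ask=-
bid=103 ask=-

Derivation:
After op 1 [order #1] limit_buy(price=103, qty=9): fills=none; bids=[#1:9@103] asks=[-]
After op 2 [order #2] limit_buy(price=97, qty=2): fills=none; bids=[#1:9@103 #2:2@97] asks=[-]
After op 3 [order #3] limit_buy(price=104, qty=2): fills=none; bids=[#3:2@104 #1:9@103 #2:2@97] asks=[-]
After op 4 [order #4] limit_buy(price=96, qty=5): fills=none; bids=[#3:2@104 #1:9@103 #2:2@97 #4:5@96] asks=[-]
After op 5 [order #5] market_buy(qty=2): fills=none; bids=[#3:2@104 #1:9@103 #2:2@97 #4:5@96] asks=[-]
After op 6 [order #6] limit_buy(price=104, qty=1): fills=none; bids=[#3:2@104 #6:1@104 #1:9@103 #2:2@97 #4:5@96] asks=[-]
After op 7 [order #7] limit_sell(price=96, qty=10): fills=#3x#7:2@104 #6x#7:1@104 #1x#7:7@103; bids=[#1:2@103 #2:2@97 #4:5@96] asks=[-]
After op 8 [order #8] market_buy(qty=4): fills=none; bids=[#1:2@103 #2:2@97 #4:5@96] asks=[-]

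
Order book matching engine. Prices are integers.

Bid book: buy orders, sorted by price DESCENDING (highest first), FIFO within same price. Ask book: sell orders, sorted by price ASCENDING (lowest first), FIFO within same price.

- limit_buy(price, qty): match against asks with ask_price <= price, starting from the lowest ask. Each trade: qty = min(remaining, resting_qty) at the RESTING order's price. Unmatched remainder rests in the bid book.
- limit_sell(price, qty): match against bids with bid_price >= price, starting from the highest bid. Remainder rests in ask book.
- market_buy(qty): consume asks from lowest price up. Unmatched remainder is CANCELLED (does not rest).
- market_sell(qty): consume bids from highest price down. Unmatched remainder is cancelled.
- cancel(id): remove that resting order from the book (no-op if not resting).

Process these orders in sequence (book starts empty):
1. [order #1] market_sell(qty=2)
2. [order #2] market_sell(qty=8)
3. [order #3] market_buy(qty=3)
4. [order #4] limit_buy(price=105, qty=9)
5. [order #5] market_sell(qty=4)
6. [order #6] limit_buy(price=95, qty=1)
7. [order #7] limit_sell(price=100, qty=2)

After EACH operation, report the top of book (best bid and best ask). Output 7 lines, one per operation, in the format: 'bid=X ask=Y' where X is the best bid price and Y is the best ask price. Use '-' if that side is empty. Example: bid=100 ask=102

Answer: bid=- ask=-
bid=- ask=-
bid=- ask=-
bid=105 ask=-
bid=105 ask=-
bid=105 ask=-
bid=105 ask=-

Derivation:
After op 1 [order #1] market_sell(qty=2): fills=none; bids=[-] asks=[-]
After op 2 [order #2] market_sell(qty=8): fills=none; bids=[-] asks=[-]
After op 3 [order #3] market_buy(qty=3): fills=none; bids=[-] asks=[-]
After op 4 [order #4] limit_buy(price=105, qty=9): fills=none; bids=[#4:9@105] asks=[-]
After op 5 [order #5] market_sell(qty=4): fills=#4x#5:4@105; bids=[#4:5@105] asks=[-]
After op 6 [order #6] limit_buy(price=95, qty=1): fills=none; bids=[#4:5@105 #6:1@95] asks=[-]
After op 7 [order #7] limit_sell(price=100, qty=2): fills=#4x#7:2@105; bids=[#4:3@105 #6:1@95] asks=[-]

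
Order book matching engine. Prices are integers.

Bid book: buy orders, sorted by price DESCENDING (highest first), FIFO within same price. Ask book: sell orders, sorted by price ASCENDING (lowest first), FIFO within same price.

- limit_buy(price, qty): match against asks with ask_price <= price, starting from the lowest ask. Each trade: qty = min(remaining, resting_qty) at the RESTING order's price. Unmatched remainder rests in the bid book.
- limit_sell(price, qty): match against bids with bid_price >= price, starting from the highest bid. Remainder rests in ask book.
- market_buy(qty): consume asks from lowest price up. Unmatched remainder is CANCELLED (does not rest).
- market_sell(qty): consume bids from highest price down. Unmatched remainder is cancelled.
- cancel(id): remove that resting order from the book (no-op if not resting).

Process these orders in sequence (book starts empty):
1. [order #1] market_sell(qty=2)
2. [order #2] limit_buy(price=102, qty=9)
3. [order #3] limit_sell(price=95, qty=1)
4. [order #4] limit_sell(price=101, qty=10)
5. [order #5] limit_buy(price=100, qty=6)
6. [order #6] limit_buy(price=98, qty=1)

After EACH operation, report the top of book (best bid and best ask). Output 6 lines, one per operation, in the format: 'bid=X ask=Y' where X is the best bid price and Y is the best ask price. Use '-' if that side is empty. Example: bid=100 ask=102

After op 1 [order #1] market_sell(qty=2): fills=none; bids=[-] asks=[-]
After op 2 [order #2] limit_buy(price=102, qty=9): fills=none; bids=[#2:9@102] asks=[-]
After op 3 [order #3] limit_sell(price=95, qty=1): fills=#2x#3:1@102; bids=[#2:8@102] asks=[-]
After op 4 [order #4] limit_sell(price=101, qty=10): fills=#2x#4:8@102; bids=[-] asks=[#4:2@101]
After op 5 [order #5] limit_buy(price=100, qty=6): fills=none; bids=[#5:6@100] asks=[#4:2@101]
After op 6 [order #6] limit_buy(price=98, qty=1): fills=none; bids=[#5:6@100 #6:1@98] asks=[#4:2@101]

Answer: bid=- ask=-
bid=102 ask=-
bid=102 ask=-
bid=- ask=101
bid=100 ask=101
bid=100 ask=101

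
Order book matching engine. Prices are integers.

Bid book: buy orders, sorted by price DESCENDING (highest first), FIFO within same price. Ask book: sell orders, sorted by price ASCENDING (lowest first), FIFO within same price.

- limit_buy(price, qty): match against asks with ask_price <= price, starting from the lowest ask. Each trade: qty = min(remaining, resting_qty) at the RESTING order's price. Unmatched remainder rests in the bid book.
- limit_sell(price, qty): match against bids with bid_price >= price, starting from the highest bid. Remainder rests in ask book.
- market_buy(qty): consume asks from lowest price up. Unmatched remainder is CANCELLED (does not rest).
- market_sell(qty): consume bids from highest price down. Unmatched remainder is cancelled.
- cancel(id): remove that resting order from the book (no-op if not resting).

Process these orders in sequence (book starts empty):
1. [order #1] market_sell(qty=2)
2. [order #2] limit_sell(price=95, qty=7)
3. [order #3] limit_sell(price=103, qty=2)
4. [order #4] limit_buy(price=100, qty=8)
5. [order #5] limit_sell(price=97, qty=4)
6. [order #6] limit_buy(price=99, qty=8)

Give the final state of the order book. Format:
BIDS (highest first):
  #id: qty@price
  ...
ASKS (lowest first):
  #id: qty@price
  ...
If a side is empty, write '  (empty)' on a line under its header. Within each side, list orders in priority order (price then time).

After op 1 [order #1] market_sell(qty=2): fills=none; bids=[-] asks=[-]
After op 2 [order #2] limit_sell(price=95, qty=7): fills=none; bids=[-] asks=[#2:7@95]
After op 3 [order #3] limit_sell(price=103, qty=2): fills=none; bids=[-] asks=[#2:7@95 #3:2@103]
After op 4 [order #4] limit_buy(price=100, qty=8): fills=#4x#2:7@95; bids=[#4:1@100] asks=[#3:2@103]
After op 5 [order #5] limit_sell(price=97, qty=4): fills=#4x#5:1@100; bids=[-] asks=[#5:3@97 #3:2@103]
After op 6 [order #6] limit_buy(price=99, qty=8): fills=#6x#5:3@97; bids=[#6:5@99] asks=[#3:2@103]

Answer: BIDS (highest first):
  #6: 5@99
ASKS (lowest first):
  #3: 2@103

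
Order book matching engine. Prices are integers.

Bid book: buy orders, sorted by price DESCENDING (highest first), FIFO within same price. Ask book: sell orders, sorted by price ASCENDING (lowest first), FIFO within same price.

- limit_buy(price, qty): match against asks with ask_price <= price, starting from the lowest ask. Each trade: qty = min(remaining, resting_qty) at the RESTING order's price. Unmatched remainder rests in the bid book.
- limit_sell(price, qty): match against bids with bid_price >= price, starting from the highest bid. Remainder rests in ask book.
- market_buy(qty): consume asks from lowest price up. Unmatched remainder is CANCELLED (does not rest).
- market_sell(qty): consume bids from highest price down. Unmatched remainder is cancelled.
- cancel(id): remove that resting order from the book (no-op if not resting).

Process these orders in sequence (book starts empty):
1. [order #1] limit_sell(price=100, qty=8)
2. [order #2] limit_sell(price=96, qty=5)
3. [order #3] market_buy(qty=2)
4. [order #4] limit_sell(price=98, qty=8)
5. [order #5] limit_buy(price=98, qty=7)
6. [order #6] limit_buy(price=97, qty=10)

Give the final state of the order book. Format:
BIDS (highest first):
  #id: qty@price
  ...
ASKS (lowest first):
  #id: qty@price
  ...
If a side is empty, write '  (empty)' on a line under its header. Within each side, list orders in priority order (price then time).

Answer: BIDS (highest first):
  #6: 10@97
ASKS (lowest first):
  #4: 4@98
  #1: 8@100

Derivation:
After op 1 [order #1] limit_sell(price=100, qty=8): fills=none; bids=[-] asks=[#1:8@100]
After op 2 [order #2] limit_sell(price=96, qty=5): fills=none; bids=[-] asks=[#2:5@96 #1:8@100]
After op 3 [order #3] market_buy(qty=2): fills=#3x#2:2@96; bids=[-] asks=[#2:3@96 #1:8@100]
After op 4 [order #4] limit_sell(price=98, qty=8): fills=none; bids=[-] asks=[#2:3@96 #4:8@98 #1:8@100]
After op 5 [order #5] limit_buy(price=98, qty=7): fills=#5x#2:3@96 #5x#4:4@98; bids=[-] asks=[#4:4@98 #1:8@100]
After op 6 [order #6] limit_buy(price=97, qty=10): fills=none; bids=[#6:10@97] asks=[#4:4@98 #1:8@100]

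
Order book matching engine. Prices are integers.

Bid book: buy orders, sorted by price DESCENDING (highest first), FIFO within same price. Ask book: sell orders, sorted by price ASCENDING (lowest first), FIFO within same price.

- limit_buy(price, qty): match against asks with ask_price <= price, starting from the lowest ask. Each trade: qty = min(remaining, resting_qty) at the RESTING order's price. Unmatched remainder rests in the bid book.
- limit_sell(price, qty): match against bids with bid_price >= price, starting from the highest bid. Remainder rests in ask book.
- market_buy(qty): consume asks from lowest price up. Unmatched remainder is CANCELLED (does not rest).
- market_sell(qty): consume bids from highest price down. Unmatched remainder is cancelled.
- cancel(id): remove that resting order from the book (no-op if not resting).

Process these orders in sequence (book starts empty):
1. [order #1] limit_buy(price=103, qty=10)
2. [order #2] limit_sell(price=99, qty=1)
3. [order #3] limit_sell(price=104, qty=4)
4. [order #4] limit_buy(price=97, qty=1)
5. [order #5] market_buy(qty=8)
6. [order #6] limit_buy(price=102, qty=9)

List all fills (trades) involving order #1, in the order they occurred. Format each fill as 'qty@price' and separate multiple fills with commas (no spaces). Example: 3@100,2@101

After op 1 [order #1] limit_buy(price=103, qty=10): fills=none; bids=[#1:10@103] asks=[-]
After op 2 [order #2] limit_sell(price=99, qty=1): fills=#1x#2:1@103; bids=[#1:9@103] asks=[-]
After op 3 [order #3] limit_sell(price=104, qty=4): fills=none; bids=[#1:9@103] asks=[#3:4@104]
After op 4 [order #4] limit_buy(price=97, qty=1): fills=none; bids=[#1:9@103 #4:1@97] asks=[#3:4@104]
After op 5 [order #5] market_buy(qty=8): fills=#5x#3:4@104; bids=[#1:9@103 #4:1@97] asks=[-]
After op 6 [order #6] limit_buy(price=102, qty=9): fills=none; bids=[#1:9@103 #6:9@102 #4:1@97] asks=[-]

Answer: 1@103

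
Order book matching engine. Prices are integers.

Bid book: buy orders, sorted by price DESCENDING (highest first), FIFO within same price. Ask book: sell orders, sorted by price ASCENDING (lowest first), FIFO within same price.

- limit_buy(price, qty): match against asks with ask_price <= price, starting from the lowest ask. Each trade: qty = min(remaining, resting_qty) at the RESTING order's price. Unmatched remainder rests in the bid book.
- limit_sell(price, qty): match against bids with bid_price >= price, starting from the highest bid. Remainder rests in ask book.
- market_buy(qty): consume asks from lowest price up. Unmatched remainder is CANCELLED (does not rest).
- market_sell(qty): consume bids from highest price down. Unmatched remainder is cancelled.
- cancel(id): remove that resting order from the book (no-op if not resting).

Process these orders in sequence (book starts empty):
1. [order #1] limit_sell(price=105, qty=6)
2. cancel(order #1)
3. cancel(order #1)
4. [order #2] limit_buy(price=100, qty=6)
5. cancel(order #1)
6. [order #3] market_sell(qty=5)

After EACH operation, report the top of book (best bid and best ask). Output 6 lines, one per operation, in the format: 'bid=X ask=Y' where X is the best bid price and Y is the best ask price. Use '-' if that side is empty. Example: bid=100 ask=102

After op 1 [order #1] limit_sell(price=105, qty=6): fills=none; bids=[-] asks=[#1:6@105]
After op 2 cancel(order #1): fills=none; bids=[-] asks=[-]
After op 3 cancel(order #1): fills=none; bids=[-] asks=[-]
After op 4 [order #2] limit_buy(price=100, qty=6): fills=none; bids=[#2:6@100] asks=[-]
After op 5 cancel(order #1): fills=none; bids=[#2:6@100] asks=[-]
After op 6 [order #3] market_sell(qty=5): fills=#2x#3:5@100; bids=[#2:1@100] asks=[-]

Answer: bid=- ask=105
bid=- ask=-
bid=- ask=-
bid=100 ask=-
bid=100 ask=-
bid=100 ask=-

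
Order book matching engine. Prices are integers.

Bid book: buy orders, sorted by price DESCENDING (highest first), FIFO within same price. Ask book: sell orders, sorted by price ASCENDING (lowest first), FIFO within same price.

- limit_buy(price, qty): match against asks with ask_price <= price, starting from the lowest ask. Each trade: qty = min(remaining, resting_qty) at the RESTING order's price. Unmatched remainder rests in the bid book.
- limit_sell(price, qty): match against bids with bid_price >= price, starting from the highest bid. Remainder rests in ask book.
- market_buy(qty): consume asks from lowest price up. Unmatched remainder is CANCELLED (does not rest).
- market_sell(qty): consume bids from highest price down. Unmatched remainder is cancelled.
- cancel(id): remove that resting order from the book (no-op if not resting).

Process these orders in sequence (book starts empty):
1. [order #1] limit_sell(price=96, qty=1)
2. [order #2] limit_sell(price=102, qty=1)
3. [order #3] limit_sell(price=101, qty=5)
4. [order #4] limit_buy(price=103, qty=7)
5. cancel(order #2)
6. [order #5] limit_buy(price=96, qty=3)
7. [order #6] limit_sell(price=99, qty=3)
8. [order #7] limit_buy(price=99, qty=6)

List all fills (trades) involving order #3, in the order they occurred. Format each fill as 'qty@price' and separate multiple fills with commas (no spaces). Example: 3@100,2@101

After op 1 [order #1] limit_sell(price=96, qty=1): fills=none; bids=[-] asks=[#1:1@96]
After op 2 [order #2] limit_sell(price=102, qty=1): fills=none; bids=[-] asks=[#1:1@96 #2:1@102]
After op 3 [order #3] limit_sell(price=101, qty=5): fills=none; bids=[-] asks=[#1:1@96 #3:5@101 #2:1@102]
After op 4 [order #4] limit_buy(price=103, qty=7): fills=#4x#1:1@96 #4x#3:5@101 #4x#2:1@102; bids=[-] asks=[-]
After op 5 cancel(order #2): fills=none; bids=[-] asks=[-]
After op 6 [order #5] limit_buy(price=96, qty=3): fills=none; bids=[#5:3@96] asks=[-]
After op 7 [order #6] limit_sell(price=99, qty=3): fills=none; bids=[#5:3@96] asks=[#6:3@99]
After op 8 [order #7] limit_buy(price=99, qty=6): fills=#7x#6:3@99; bids=[#7:3@99 #5:3@96] asks=[-]

Answer: 5@101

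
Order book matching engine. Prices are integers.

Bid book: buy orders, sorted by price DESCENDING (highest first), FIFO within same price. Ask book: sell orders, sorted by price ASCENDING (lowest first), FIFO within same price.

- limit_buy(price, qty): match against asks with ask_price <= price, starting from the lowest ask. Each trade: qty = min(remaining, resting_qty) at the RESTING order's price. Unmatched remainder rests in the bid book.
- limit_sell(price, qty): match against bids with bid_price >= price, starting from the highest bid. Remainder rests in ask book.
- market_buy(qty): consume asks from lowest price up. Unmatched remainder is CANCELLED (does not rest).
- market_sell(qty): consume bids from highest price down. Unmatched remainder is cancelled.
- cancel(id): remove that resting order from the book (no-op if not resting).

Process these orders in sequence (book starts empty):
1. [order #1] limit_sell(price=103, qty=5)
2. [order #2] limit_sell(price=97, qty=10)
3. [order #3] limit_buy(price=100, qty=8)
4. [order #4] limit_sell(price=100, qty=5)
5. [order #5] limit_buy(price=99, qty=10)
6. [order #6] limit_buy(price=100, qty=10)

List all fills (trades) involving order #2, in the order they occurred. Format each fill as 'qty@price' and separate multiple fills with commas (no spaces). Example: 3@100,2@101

Answer: 8@97,2@97

Derivation:
After op 1 [order #1] limit_sell(price=103, qty=5): fills=none; bids=[-] asks=[#1:5@103]
After op 2 [order #2] limit_sell(price=97, qty=10): fills=none; bids=[-] asks=[#2:10@97 #1:5@103]
After op 3 [order #3] limit_buy(price=100, qty=8): fills=#3x#2:8@97; bids=[-] asks=[#2:2@97 #1:5@103]
After op 4 [order #4] limit_sell(price=100, qty=5): fills=none; bids=[-] asks=[#2:2@97 #4:5@100 #1:5@103]
After op 5 [order #5] limit_buy(price=99, qty=10): fills=#5x#2:2@97; bids=[#5:8@99] asks=[#4:5@100 #1:5@103]
After op 6 [order #6] limit_buy(price=100, qty=10): fills=#6x#4:5@100; bids=[#6:5@100 #5:8@99] asks=[#1:5@103]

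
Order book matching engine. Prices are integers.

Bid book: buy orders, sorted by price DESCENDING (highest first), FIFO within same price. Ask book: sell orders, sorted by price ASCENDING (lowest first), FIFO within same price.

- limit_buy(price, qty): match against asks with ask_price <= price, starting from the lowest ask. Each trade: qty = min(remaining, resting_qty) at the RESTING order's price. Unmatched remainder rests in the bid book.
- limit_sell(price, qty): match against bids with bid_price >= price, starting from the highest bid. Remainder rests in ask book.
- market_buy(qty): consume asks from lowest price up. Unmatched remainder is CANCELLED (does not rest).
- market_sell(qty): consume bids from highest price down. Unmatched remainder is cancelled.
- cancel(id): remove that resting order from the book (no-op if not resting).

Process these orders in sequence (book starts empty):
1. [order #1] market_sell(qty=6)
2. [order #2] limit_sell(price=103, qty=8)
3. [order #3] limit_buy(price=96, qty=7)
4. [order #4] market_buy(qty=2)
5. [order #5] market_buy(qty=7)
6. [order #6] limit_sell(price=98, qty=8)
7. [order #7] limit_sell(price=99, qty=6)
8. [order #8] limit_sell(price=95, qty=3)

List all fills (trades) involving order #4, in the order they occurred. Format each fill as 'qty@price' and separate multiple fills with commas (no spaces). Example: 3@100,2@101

After op 1 [order #1] market_sell(qty=6): fills=none; bids=[-] asks=[-]
After op 2 [order #2] limit_sell(price=103, qty=8): fills=none; bids=[-] asks=[#2:8@103]
After op 3 [order #3] limit_buy(price=96, qty=7): fills=none; bids=[#3:7@96] asks=[#2:8@103]
After op 4 [order #4] market_buy(qty=2): fills=#4x#2:2@103; bids=[#3:7@96] asks=[#2:6@103]
After op 5 [order #5] market_buy(qty=7): fills=#5x#2:6@103; bids=[#3:7@96] asks=[-]
After op 6 [order #6] limit_sell(price=98, qty=8): fills=none; bids=[#3:7@96] asks=[#6:8@98]
After op 7 [order #7] limit_sell(price=99, qty=6): fills=none; bids=[#3:7@96] asks=[#6:8@98 #7:6@99]
After op 8 [order #8] limit_sell(price=95, qty=3): fills=#3x#8:3@96; bids=[#3:4@96] asks=[#6:8@98 #7:6@99]

Answer: 2@103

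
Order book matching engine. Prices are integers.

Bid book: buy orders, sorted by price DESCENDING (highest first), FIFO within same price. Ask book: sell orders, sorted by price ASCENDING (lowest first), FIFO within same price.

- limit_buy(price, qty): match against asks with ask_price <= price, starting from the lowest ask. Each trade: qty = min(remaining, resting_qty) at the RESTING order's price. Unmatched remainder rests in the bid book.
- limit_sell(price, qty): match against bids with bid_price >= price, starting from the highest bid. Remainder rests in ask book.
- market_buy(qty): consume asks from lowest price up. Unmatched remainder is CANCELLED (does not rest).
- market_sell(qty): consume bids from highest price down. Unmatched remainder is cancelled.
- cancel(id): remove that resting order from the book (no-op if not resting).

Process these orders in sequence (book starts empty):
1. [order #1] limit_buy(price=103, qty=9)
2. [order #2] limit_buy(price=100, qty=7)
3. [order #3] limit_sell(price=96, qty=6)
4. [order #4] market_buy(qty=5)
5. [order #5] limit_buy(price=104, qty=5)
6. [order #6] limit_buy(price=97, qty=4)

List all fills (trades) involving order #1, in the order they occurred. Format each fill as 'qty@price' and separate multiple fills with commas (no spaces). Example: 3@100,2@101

After op 1 [order #1] limit_buy(price=103, qty=9): fills=none; bids=[#1:9@103] asks=[-]
After op 2 [order #2] limit_buy(price=100, qty=7): fills=none; bids=[#1:9@103 #2:7@100] asks=[-]
After op 3 [order #3] limit_sell(price=96, qty=6): fills=#1x#3:6@103; bids=[#1:3@103 #2:7@100] asks=[-]
After op 4 [order #4] market_buy(qty=5): fills=none; bids=[#1:3@103 #2:7@100] asks=[-]
After op 5 [order #5] limit_buy(price=104, qty=5): fills=none; bids=[#5:5@104 #1:3@103 #2:7@100] asks=[-]
After op 6 [order #6] limit_buy(price=97, qty=4): fills=none; bids=[#5:5@104 #1:3@103 #2:7@100 #6:4@97] asks=[-]

Answer: 6@103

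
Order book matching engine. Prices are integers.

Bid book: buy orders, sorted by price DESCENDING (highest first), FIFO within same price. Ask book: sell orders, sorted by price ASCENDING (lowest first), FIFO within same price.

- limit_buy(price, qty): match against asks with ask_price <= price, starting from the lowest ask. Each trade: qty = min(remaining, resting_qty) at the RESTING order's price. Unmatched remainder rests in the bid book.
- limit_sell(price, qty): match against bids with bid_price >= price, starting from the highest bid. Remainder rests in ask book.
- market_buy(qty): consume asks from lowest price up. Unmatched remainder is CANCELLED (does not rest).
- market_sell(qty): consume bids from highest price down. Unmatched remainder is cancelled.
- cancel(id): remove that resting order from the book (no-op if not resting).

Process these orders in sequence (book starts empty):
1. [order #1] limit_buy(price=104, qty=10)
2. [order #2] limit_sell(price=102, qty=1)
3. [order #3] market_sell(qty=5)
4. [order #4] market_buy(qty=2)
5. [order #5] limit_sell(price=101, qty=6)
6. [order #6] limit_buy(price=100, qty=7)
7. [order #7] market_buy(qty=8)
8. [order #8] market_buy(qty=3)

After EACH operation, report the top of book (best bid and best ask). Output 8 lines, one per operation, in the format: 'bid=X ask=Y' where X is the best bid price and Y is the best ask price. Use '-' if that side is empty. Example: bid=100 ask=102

Answer: bid=104 ask=-
bid=104 ask=-
bid=104 ask=-
bid=104 ask=-
bid=- ask=101
bid=100 ask=101
bid=100 ask=-
bid=100 ask=-

Derivation:
After op 1 [order #1] limit_buy(price=104, qty=10): fills=none; bids=[#1:10@104] asks=[-]
After op 2 [order #2] limit_sell(price=102, qty=1): fills=#1x#2:1@104; bids=[#1:9@104] asks=[-]
After op 3 [order #3] market_sell(qty=5): fills=#1x#3:5@104; bids=[#1:4@104] asks=[-]
After op 4 [order #4] market_buy(qty=2): fills=none; bids=[#1:4@104] asks=[-]
After op 5 [order #5] limit_sell(price=101, qty=6): fills=#1x#5:4@104; bids=[-] asks=[#5:2@101]
After op 6 [order #6] limit_buy(price=100, qty=7): fills=none; bids=[#6:7@100] asks=[#5:2@101]
After op 7 [order #7] market_buy(qty=8): fills=#7x#5:2@101; bids=[#6:7@100] asks=[-]
After op 8 [order #8] market_buy(qty=3): fills=none; bids=[#6:7@100] asks=[-]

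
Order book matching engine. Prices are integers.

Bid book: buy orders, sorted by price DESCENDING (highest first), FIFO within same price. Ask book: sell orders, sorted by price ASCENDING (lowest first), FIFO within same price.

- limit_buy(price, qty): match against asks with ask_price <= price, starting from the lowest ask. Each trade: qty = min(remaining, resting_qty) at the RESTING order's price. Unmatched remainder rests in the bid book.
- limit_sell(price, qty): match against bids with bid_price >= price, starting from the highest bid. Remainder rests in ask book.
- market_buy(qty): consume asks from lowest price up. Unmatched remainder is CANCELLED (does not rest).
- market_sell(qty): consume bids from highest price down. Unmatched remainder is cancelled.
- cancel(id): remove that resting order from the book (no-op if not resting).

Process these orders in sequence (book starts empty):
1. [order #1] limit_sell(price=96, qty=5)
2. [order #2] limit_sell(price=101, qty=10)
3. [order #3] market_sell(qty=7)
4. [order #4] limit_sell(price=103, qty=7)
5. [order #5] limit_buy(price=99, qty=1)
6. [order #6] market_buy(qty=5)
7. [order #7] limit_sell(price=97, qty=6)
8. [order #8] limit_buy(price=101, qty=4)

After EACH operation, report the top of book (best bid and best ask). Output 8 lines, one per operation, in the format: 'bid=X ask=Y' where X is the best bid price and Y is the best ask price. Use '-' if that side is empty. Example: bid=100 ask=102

Answer: bid=- ask=96
bid=- ask=96
bid=- ask=96
bid=- ask=96
bid=- ask=96
bid=- ask=101
bid=- ask=97
bid=- ask=97

Derivation:
After op 1 [order #1] limit_sell(price=96, qty=5): fills=none; bids=[-] asks=[#1:5@96]
After op 2 [order #2] limit_sell(price=101, qty=10): fills=none; bids=[-] asks=[#1:5@96 #2:10@101]
After op 3 [order #3] market_sell(qty=7): fills=none; bids=[-] asks=[#1:5@96 #2:10@101]
After op 4 [order #4] limit_sell(price=103, qty=7): fills=none; bids=[-] asks=[#1:5@96 #2:10@101 #4:7@103]
After op 5 [order #5] limit_buy(price=99, qty=1): fills=#5x#1:1@96; bids=[-] asks=[#1:4@96 #2:10@101 #4:7@103]
After op 6 [order #6] market_buy(qty=5): fills=#6x#1:4@96 #6x#2:1@101; bids=[-] asks=[#2:9@101 #4:7@103]
After op 7 [order #7] limit_sell(price=97, qty=6): fills=none; bids=[-] asks=[#7:6@97 #2:9@101 #4:7@103]
After op 8 [order #8] limit_buy(price=101, qty=4): fills=#8x#7:4@97; bids=[-] asks=[#7:2@97 #2:9@101 #4:7@103]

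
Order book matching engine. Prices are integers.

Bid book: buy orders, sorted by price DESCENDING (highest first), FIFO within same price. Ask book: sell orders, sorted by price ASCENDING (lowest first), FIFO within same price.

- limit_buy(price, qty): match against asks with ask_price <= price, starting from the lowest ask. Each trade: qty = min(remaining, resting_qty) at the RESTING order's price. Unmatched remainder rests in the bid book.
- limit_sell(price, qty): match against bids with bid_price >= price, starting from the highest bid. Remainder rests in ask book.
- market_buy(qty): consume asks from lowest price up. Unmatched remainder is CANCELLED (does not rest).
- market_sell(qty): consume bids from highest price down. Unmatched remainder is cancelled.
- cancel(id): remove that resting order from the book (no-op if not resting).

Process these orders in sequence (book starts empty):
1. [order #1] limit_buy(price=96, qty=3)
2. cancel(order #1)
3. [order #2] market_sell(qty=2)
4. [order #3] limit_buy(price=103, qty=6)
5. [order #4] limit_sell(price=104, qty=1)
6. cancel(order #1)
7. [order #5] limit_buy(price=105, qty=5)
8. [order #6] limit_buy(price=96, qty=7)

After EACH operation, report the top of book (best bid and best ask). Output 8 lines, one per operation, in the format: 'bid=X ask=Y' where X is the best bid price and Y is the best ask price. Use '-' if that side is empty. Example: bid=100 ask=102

Answer: bid=96 ask=-
bid=- ask=-
bid=- ask=-
bid=103 ask=-
bid=103 ask=104
bid=103 ask=104
bid=105 ask=-
bid=105 ask=-

Derivation:
After op 1 [order #1] limit_buy(price=96, qty=3): fills=none; bids=[#1:3@96] asks=[-]
After op 2 cancel(order #1): fills=none; bids=[-] asks=[-]
After op 3 [order #2] market_sell(qty=2): fills=none; bids=[-] asks=[-]
After op 4 [order #3] limit_buy(price=103, qty=6): fills=none; bids=[#3:6@103] asks=[-]
After op 5 [order #4] limit_sell(price=104, qty=1): fills=none; bids=[#3:6@103] asks=[#4:1@104]
After op 6 cancel(order #1): fills=none; bids=[#3:6@103] asks=[#4:1@104]
After op 7 [order #5] limit_buy(price=105, qty=5): fills=#5x#4:1@104; bids=[#5:4@105 #3:6@103] asks=[-]
After op 8 [order #6] limit_buy(price=96, qty=7): fills=none; bids=[#5:4@105 #3:6@103 #6:7@96] asks=[-]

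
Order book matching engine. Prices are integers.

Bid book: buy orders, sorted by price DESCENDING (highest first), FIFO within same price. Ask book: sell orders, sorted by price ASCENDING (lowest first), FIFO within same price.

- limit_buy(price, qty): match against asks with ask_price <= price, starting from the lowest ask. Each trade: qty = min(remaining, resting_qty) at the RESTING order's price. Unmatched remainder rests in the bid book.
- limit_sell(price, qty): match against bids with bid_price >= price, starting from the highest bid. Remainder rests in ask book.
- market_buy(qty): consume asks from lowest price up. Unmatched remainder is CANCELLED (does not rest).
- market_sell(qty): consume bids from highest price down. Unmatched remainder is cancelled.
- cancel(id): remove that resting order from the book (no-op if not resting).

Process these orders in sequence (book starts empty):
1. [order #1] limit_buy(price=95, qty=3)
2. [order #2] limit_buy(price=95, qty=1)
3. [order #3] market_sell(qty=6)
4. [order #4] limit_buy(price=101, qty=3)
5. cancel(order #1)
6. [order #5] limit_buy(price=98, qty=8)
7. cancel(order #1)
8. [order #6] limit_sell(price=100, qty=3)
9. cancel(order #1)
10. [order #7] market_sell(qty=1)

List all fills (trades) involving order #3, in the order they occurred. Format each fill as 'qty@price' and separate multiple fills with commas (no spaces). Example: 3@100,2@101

Answer: 3@95,1@95

Derivation:
After op 1 [order #1] limit_buy(price=95, qty=3): fills=none; bids=[#1:3@95] asks=[-]
After op 2 [order #2] limit_buy(price=95, qty=1): fills=none; bids=[#1:3@95 #2:1@95] asks=[-]
After op 3 [order #3] market_sell(qty=6): fills=#1x#3:3@95 #2x#3:1@95; bids=[-] asks=[-]
After op 4 [order #4] limit_buy(price=101, qty=3): fills=none; bids=[#4:3@101] asks=[-]
After op 5 cancel(order #1): fills=none; bids=[#4:3@101] asks=[-]
After op 6 [order #5] limit_buy(price=98, qty=8): fills=none; bids=[#4:3@101 #5:8@98] asks=[-]
After op 7 cancel(order #1): fills=none; bids=[#4:3@101 #5:8@98] asks=[-]
After op 8 [order #6] limit_sell(price=100, qty=3): fills=#4x#6:3@101; bids=[#5:8@98] asks=[-]
After op 9 cancel(order #1): fills=none; bids=[#5:8@98] asks=[-]
After op 10 [order #7] market_sell(qty=1): fills=#5x#7:1@98; bids=[#5:7@98] asks=[-]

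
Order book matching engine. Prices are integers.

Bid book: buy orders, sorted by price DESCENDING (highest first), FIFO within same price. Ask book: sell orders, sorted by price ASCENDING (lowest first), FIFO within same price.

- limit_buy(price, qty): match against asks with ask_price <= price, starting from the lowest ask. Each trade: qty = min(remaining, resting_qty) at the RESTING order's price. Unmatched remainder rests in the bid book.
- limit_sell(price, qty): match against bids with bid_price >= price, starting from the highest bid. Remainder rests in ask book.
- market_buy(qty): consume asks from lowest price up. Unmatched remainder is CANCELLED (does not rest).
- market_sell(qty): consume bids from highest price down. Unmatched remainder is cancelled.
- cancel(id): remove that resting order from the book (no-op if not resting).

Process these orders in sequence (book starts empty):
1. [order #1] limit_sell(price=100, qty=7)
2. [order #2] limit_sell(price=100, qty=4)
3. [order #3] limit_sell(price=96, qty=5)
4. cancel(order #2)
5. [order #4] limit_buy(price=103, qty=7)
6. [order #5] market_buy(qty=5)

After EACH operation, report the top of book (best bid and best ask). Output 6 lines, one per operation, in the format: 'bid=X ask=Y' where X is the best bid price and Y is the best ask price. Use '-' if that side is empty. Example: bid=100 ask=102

Answer: bid=- ask=100
bid=- ask=100
bid=- ask=96
bid=- ask=96
bid=- ask=100
bid=- ask=-

Derivation:
After op 1 [order #1] limit_sell(price=100, qty=7): fills=none; bids=[-] asks=[#1:7@100]
After op 2 [order #2] limit_sell(price=100, qty=4): fills=none; bids=[-] asks=[#1:7@100 #2:4@100]
After op 3 [order #3] limit_sell(price=96, qty=5): fills=none; bids=[-] asks=[#3:5@96 #1:7@100 #2:4@100]
After op 4 cancel(order #2): fills=none; bids=[-] asks=[#3:5@96 #1:7@100]
After op 5 [order #4] limit_buy(price=103, qty=7): fills=#4x#3:5@96 #4x#1:2@100; bids=[-] asks=[#1:5@100]
After op 6 [order #5] market_buy(qty=5): fills=#5x#1:5@100; bids=[-] asks=[-]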